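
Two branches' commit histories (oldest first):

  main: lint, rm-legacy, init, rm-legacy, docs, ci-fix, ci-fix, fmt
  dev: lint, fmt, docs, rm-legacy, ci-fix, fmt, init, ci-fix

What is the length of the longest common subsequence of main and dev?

4

One common subsequence of length 4: lint (main #1, dev #1), rm-legacy (main #2, dev #4), init (main #3, dev #7), ci-fix (main #7, dev #8). The LCS DP gives dp[8][8] = 4, so this is optimal.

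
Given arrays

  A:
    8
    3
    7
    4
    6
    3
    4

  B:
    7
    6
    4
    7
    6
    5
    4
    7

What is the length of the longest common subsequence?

4

Pick 7 [3,1], 4 [4,3], 6 [5,5], 4 [7,7]; all 4 values appear in both, in order, and the DP table's final entry dp[7][8] is also 4, so no common subsequence is longer.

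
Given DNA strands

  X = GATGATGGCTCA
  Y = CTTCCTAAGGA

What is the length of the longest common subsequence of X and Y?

Let dp[i][j] be the LCS length of the first i bases of X and the first j bases of Y. dp[i][j] = dp[i-1][j-1]+1 when the i-th and j-th bases match, else max(dp[i-1][j], dp[i][j-1]).
    ·  C  T  T  C  C  T  A  A  G  G  A
 ·  0  0  0  0  0  0  0  0  0  0  0  0
 G  0  0  0  0  0  0  0  0  0  1  1  1
 A  0  0  0  0  0  0  0  1  1  1  1  2
 T  0  0  1  1  1  1  1  1  1  1  1  2
 G  0  0  1  1  1  1  1  1  1  2  2  2
 A  0  0  1  1  1  1  1  2  2  2  2  3
 T  0  0  1  2  2  2  2  2  2  2  2  3
 G  0  0  1  2  2  2  2  2  2  3  3  3
 G  0  0  1  2  2  2  2  2  2  3  4  4
 C  0  1  1  2  3  3  3  3  3  3  4  4
 T  0  1  2  2  3  3  4  4  4  4  4  4
 C  0  1  2  2  3  4  4  4  4  4  4  4
 A  0  1  2  2  3  4  4  5  5  5  5  5
dp[12][11] = 5. One LCS (by backtracking along matches): AAGGA.

5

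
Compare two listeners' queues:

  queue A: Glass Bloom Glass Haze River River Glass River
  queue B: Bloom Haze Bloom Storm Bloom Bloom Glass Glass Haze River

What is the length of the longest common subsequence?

4

Match Glass [1,7], Glass [3,8], Haze [4,9], River [8,10] — 4 songs in the same relative order in both. dp[8][10] = 4 confirms this is the maximum.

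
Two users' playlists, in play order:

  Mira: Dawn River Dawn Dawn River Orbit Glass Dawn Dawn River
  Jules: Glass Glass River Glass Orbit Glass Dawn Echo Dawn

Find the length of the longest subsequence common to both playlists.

Match River (Mira #2, Jules #3); then Orbit (Mira #6, Jules #5); then Glass (Mira #7, Jules #6); then Dawn (Mira #8, Jules #7); then Dawn (Mira #9, Jules #9) — 5 songs in the same relative order in both. Since dp[10][9] = 5, nothing longer is possible.

5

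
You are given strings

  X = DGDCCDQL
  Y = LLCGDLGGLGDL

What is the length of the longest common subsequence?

4

Match D at X[1]=Y[5] → G at X[2]=Y[10] → D at X[6]=Y[11] → L at X[8]=Y[12] — 4 characters in the same relative order in both, and the DP table's final entry dp[8][12] is also 4, so no common subsequence is longer.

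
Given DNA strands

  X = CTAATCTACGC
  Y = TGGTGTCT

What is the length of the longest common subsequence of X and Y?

4

Match T [2,4] → T [5,6] → C [6,7] → T [7,8] — 4 bases in the same relative order in both. dp[11][8] = 4 confirms this is the maximum.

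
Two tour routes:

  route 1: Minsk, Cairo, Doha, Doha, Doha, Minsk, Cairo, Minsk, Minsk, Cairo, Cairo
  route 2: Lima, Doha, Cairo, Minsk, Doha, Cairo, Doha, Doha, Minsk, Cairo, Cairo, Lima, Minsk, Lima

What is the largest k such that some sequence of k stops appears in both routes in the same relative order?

Match Minsk at route 1[1]=route 2[4], then Cairo at route 1[2]=route 2[6], then Doha at route 1[4]=route 2[7], then Doha at route 1[5]=route 2[8], then Minsk at route 1[6]=route 2[9], then Cairo at route 1[7]=route 2[11], then Minsk at route 1[8]=route 2[13] — 7 stops in the same relative order in both, and the DP table's final entry dp[11][14] is also 7, so no common subsequence is longer.

7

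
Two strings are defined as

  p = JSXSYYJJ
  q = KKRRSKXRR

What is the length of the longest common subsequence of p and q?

2

Let dp[i][j] be the LCS length of the first i characters of p and the first j characters of q. dp[i][j] = dp[i-1][j-1]+1 when the i-th and j-th characters match, else max(dp[i-1][j], dp[i][j-1]).
    ·  K  K  R  R  S  K  X  R  R
 ·  0  0  0  0  0  0  0  0  0  0
 J  0  0  0  0  0  0  0  0  0  0
 S  0  0  0  0  0  1  1  1  1  1
 X  0  0  0  0  0  1  1  2  2  2
 S  0  0  0  0  0  1  1  2  2  2
 Y  0  0  0  0  0  1  1  2  2  2
 Y  0  0  0  0  0  1  1  2  2  2
 J  0  0  0  0  0  1  1  2  2  2
 J  0  0  0  0  0  1  1  2  2  2
dp[8][9] = 2. One LCS (by backtracking along matches): SX.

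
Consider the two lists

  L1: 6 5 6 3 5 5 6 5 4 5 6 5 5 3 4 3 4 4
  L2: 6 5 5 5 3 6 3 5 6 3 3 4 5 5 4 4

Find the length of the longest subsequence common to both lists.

One common subsequence of length 11: 6 [1,1], then 5 [2,4], then 6 [3,6], then 3 [4,7], then 5 [6,8], then 6 [7,9], then 4 [9,12], then 5 [12,13], then 5 [13,14], then 4 [17,15], then 4 [18,16]. Since dp[18][16] = 11, nothing longer is possible.

11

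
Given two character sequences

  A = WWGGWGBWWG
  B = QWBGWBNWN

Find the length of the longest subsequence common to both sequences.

Taking W [1,2] → G [4,4] → W [5,5] → B [7,6] → W [8,8] gives a common subsequence of length 5. The LCS DP gives dp[10][9] = 5, so this is optimal.

5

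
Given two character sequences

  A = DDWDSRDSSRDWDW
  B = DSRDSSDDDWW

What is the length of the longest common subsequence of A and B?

Taking D [4,1]; then S [5,2]; then R [6,3]; then D [7,4]; then S [8,5]; then S [9,6]; then D [11,9]; then W [12,10]; then W [14,11] gives a common subsequence of length 9. The LCS DP gives dp[14][11] = 9, so this is optimal.

9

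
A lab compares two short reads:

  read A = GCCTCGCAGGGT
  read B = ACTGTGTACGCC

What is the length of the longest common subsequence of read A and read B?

Taking G at read A[1]=read B[6] → T at read A[4]=read B[7] → C at read A[5]=read B[9] → G at read A[6]=read B[10] → C at read A[7]=read B[12] gives a common subsequence of length 5. dp[12][12] = 5 confirms this is the maximum.

5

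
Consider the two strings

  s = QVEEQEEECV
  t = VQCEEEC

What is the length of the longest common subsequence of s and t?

Let dp[i][j] be the LCS length of the first i characters of s and the first j characters of t. dp[i][j] = dp[i-1][j-1]+1 when the i-th and j-th characters match, else max(dp[i-1][j], dp[i][j-1]).
    ·  V  Q  C  E  E  E  C
 ·  0  0  0  0  0  0  0  0
 Q  0  0  1  1  1  1  1  1
 V  0  1  1  1  1  1  1  1
 E  0  1  1  1  2  2  2  2
 E  0  1  1  1  2  3  3  3
 Q  0  1  2  2  2  3  3  3
 E  0  1  2  2  3  3  4  4
 E  0  1  2  2  3  4  4  4
 E  0  1  2  2  3  4  5  5
 C  0  1  2  3  3  4  5  6
 V  0  1  2  3  3  4  5  6
dp[10][7] = 6. One LCS (by backtracking along matches): VQEEEC.

6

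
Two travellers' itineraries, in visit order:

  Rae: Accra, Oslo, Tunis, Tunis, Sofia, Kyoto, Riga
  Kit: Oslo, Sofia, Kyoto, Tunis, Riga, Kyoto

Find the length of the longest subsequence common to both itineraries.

Pick Oslo at Rae[2]=Kit[1], Sofia at Rae[5]=Kit[2], Kyoto at Rae[6]=Kit[3], Riga at Rae[7]=Kit[5]; all 4 stops appear in both, in order. The LCS DP gives dp[7][6] = 4, so this is optimal.

4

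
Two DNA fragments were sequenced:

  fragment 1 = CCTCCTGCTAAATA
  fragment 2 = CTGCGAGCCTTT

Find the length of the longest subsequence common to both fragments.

7

One common subsequence of length 7: C [1,1], then C [2,4], then C [4,8], then C [5,9], then T [6,10], then T [9,11], then T [13,12]. Since dp[14][12] = 7, nothing longer is possible.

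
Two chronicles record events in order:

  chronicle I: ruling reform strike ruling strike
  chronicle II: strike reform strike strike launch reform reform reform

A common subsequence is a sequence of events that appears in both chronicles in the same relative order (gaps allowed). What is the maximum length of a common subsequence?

3

Match reform at chronicle I[2]=chronicle II[2], then strike at chronicle I[3]=chronicle II[3], then strike at chronicle I[5]=chronicle II[4] — 3 events in the same relative order in both. Since dp[5][8] = 3, nothing longer is possible.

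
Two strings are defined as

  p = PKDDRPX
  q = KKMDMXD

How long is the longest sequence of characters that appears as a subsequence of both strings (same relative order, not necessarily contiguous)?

One common subsequence of length 3: K (p #2, q #2); then D (p #3, q #4); then D (p #4, q #7). Since dp[7][7] = 3, nothing longer is possible.

3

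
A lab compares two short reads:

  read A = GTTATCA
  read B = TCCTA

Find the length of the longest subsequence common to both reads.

Taking T at read A[2]=read B[1] → T at read A[5]=read B[4] → A at read A[7]=read B[5] gives a common subsequence of length 3, and the DP table's final entry dp[7][5] is also 3, so no common subsequence is longer.

3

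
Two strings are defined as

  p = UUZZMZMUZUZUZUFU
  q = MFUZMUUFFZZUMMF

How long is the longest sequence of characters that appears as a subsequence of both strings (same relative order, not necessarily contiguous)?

9

One common subsequence of length 9: U at p[2]=q[3]; then Z at p[6]=q[4]; then M at p[7]=q[5]; then U at p[8]=q[6]; then U at p[10]=q[7]; then Z at p[11]=q[10]; then Z at p[13]=q[11]; then U at p[14]=q[12]; then F at p[15]=q[15]. dp[16][15] = 9 confirms this is the maximum.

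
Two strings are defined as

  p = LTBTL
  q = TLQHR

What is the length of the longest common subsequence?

Let dp[i][j] be the LCS length of the first i characters of p and the first j characters of q. dp[i][j] = dp[i-1][j-1]+1 when the i-th and j-th characters match, else max(dp[i-1][j], dp[i][j-1]).
    ·  T  L  Q  H  R
 ·  0  0  0  0  0  0
 L  0  0  1  1  1  1
 T  0  1  1  1  1  1
 B  0  1  1  1  1  1
 T  0  1  1  1  1  1
 L  0  1  2  2  2  2
dp[5][5] = 2. One LCS (by backtracking along matches): TL.

2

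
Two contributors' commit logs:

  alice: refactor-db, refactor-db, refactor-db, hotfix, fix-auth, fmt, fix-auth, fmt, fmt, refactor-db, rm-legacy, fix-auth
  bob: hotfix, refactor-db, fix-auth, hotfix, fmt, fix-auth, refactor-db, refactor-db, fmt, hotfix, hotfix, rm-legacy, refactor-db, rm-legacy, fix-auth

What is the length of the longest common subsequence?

Match refactor-db (alice #1, bob #2), then hotfix (alice #4, bob #4), then fmt (alice #6, bob #5), then fix-auth (alice #7, bob #6), then fmt (alice #8, bob #9), then refactor-db (alice #10, bob #13), then rm-legacy (alice #11, bob #14), then fix-auth (alice #12, bob #15) — 8 commits in the same relative order in both. dp[12][15] = 8 confirms this is the maximum.

8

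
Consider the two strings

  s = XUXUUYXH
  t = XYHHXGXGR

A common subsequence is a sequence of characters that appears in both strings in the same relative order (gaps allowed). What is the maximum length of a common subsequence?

Match X at s[1]=t[1], X at s[3]=t[5], X at s[7]=t[7] — 3 characters in the same relative order in both. Since dp[8][9] = 3, nothing longer is possible.

3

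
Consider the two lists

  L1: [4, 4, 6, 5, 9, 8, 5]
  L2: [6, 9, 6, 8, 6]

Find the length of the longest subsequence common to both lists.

Match 6 (L1 #3, L2 #1); then 9 (L1 #5, L2 #2); then 8 (L1 #6, L2 #4) — 3 values in the same relative order in both. dp[7][5] = 3 confirms this is the maximum.

3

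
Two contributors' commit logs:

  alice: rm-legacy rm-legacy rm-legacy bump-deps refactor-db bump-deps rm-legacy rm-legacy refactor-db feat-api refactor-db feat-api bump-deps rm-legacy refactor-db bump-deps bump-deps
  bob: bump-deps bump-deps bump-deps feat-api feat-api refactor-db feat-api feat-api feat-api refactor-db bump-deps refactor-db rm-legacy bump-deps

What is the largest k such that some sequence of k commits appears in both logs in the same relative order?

8

Pick bump-deps (alice #4, bob #2), bump-deps (alice #6, bob #3), refactor-db (alice #9, bob #6), feat-api (alice #10, bob #9), refactor-db (alice #11, bob #10), bump-deps (alice #13, bob #11), rm-legacy (alice #14, bob #13), bump-deps (alice #17, bob #14); all 8 commits appear in both, in order. dp[17][14] = 8 confirms this is the maximum.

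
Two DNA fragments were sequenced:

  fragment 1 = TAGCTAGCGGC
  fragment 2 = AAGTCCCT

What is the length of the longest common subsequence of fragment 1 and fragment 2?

5

Let dp[i][j] be the LCS length of the first i bases of fragment 1 and the first j bases of fragment 2. dp[i][j] = dp[i-1][j-1]+1 when the i-th and j-th bases match, else max(dp[i-1][j], dp[i][j-1]).
    ·  A  A  G  T  C  C  C  T
 ·  0  0  0  0  0  0  0  0  0
 T  0  0  0  0  1  1  1  1  1
 A  0  1  1  1  1  1  1  1  1
 G  0  1  1  2  2  2  2  2  2
 C  0  1  1  2  2  3  3  3  3
 T  0  1  1  2  3  3  3  3  4
 A  0  1  2  2  3  3  3  3  4
 G  0  1  2  3  3  3  3  3  4
 C  0  1  2  3  3  4  4  4  4
 G  0  1  2  3  3  4  4  4  4
 G  0  1  2  3  3  4  4  4  4
 C  0  1  2  3  3  4  5  5  5
dp[11][8] = 5. One LCS (by backtracking along matches): AGCCC.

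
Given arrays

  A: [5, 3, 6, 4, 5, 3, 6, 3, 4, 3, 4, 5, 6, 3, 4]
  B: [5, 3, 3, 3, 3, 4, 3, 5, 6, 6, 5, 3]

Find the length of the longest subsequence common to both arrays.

One common subsequence of length 9: 5 (A #1, B #1); then 3 (A #2, B #3); then 3 (A #6, B #4); then 3 (A #8, B #5); then 4 (A #9, B #6); then 3 (A #10, B #7); then 5 (A #12, B #8); then 6 (A #13, B #10); then 3 (A #14, B #12). Since dp[15][12] = 9, nothing longer is possible.

9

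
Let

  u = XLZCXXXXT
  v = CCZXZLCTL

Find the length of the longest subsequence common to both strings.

4

Pick X (u #1, v #4) → L (u #2, v #6) → C (u #4, v #7) → T (u #9, v #8); all 4 characters appear in both, in order. Since dp[9][9] = 4, nothing longer is possible.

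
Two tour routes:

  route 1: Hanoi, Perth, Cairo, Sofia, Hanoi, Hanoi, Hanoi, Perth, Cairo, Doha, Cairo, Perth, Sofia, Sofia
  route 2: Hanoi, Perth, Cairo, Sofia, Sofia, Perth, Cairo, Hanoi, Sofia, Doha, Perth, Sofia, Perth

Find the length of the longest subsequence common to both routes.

9

Taking Hanoi (route 1 #1, route 2 #1); then Perth (route 1 #2, route 2 #2); then Cairo (route 1 #3, route 2 #3); then Sofia (route 1 #4, route 2 #5); then Perth (route 1 #8, route 2 #6); then Cairo (route 1 #9, route 2 #7); then Doha (route 1 #10, route 2 #10); then Perth (route 1 #12, route 2 #11); then Sofia (route 1 #13, route 2 #12) gives a common subsequence of length 9. dp[14][13] = 9 confirms this is the maximum.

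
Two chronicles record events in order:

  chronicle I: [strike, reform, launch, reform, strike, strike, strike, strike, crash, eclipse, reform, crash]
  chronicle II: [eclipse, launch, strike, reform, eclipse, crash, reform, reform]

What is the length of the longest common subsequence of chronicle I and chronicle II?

Taking strike (chronicle I #1, chronicle II #3), reform (chronicle I #2, chronicle II #4), reform (chronicle I #4, chronicle II #7), reform (chronicle I #11, chronicle II #8) gives a common subsequence of length 4. dp[12][8] = 4 confirms this is the maximum.

4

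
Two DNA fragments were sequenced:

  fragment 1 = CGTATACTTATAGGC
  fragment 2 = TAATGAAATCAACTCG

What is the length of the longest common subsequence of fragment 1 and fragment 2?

8

Match T (fragment 1 #3, fragment 2 #1), A (fragment 1 #4, fragment 2 #3), T (fragment 1 #5, fragment 2 #4), A (fragment 1 #6, fragment 2 #8), C (fragment 1 #7, fragment 2 #10), A (fragment 1 #10, fragment 2 #12), T (fragment 1 #11, fragment 2 #14), G (fragment 1 #14, fragment 2 #16) — 8 bases in the same relative order in both. Since dp[15][16] = 8, nothing longer is possible.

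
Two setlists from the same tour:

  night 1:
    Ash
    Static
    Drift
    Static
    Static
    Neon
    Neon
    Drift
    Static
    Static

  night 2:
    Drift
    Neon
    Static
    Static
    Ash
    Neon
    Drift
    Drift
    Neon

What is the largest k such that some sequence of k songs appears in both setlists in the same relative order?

5

One common subsequence of length 5: Drift at night 1[3]=night 2[1]; then Static at night 1[4]=night 2[3]; then Static at night 1[5]=night 2[4]; then Neon at night 1[6]=night 2[6]; then Neon at night 1[7]=night 2[9]. The LCS DP gives dp[10][9] = 5, so this is optimal.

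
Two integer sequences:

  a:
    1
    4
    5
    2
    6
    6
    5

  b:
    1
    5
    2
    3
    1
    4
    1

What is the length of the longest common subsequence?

Pick 1 (a #1, b #1), then 5 (a #3, b #2), then 2 (a #4, b #3); all 3 values appear in both, in order, and the DP table's final entry dp[7][7] is also 3, so no common subsequence is longer.

3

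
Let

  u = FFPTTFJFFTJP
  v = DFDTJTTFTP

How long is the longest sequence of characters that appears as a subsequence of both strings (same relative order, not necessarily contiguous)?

Pick F at u[1]=v[2]; then T at u[4]=v[6]; then T at u[5]=v[7]; then F at u[9]=v[8]; then T at u[10]=v[9]; then P at u[12]=v[10]; all 6 characters appear in both, in order. dp[12][10] = 6 confirms this is the maximum.

6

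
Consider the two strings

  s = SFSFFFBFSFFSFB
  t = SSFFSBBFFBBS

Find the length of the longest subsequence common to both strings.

8

Pick S (s #1, t #1), then S (s #3, t #2), then F (s #4, t #3), then F (s #5, t #4), then B (s #7, t #7), then F (s #8, t #8), then F (s #10, t #9), then S (s #12, t #12); all 8 characters appear in both, in order. dp[14][12] = 8 confirms this is the maximum.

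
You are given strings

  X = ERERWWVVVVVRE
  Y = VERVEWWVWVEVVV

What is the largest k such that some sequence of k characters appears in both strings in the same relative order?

10

Match E (X #1, Y #2), then R (X #2, Y #3), then E (X #3, Y #5), then W (X #5, Y #6), then W (X #6, Y #7), then V (X #7, Y #8), then V (X #8, Y #10), then V (X #9, Y #12), then V (X #10, Y #13), then V (X #11, Y #14) — 10 characters in the same relative order in both. Since dp[13][14] = 10, nothing longer is possible.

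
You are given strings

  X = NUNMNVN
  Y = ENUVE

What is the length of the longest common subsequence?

Let dp[i][j] be the LCS length of the first i characters of X and the first j characters of Y. dp[i][j] = dp[i-1][j-1]+1 when the i-th and j-th characters match, else max(dp[i-1][j], dp[i][j-1]).
    ·  E  N  U  V  E
 ·  0  0  0  0  0  0
 N  0  0  1  1  1  1
 U  0  0  1  2  2  2
 N  0  0  1  2  2  2
 M  0  0  1  2  2  2
 N  0  0  1  2  2  2
 V  0  0  1  2  3  3
 N  0  0  1  2  3  3
dp[7][5] = 3. One LCS (by backtracking along matches): NUV.

3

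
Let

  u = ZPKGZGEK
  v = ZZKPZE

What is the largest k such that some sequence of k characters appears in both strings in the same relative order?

4

Pick Z [1,2] → P [2,4] → Z [5,5] → E [7,6]; all 4 characters appear in both, in order. dp[8][6] = 4 confirms this is the maximum.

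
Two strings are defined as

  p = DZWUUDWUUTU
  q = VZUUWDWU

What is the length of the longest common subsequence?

6

Match Z (p #2, q #2) → U (p #4, q #3) → U (p #5, q #4) → D (p #6, q #6) → W (p #7, q #7) → U (p #11, q #8) — 6 characters in the same relative order in both, and the DP table's final entry dp[11][8] is also 6, so no common subsequence is longer.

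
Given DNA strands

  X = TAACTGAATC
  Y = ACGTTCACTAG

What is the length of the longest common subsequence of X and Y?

5

Taking T [1,5], A [3,7], C [4,8], T [5,9], G [6,11] gives a common subsequence of length 5. The LCS DP gives dp[10][11] = 5, so this is optimal.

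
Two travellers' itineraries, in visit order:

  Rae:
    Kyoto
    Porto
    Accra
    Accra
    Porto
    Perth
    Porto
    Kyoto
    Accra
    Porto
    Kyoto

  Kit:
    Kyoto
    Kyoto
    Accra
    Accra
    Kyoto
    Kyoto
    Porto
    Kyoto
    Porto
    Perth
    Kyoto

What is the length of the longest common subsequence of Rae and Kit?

7

Pick Kyoto at Rae[1]=Kit[2], Accra at Rae[3]=Kit[3], Accra at Rae[4]=Kit[4], Porto at Rae[7]=Kit[7], Kyoto at Rae[8]=Kit[8], Porto at Rae[10]=Kit[9], Kyoto at Rae[11]=Kit[11]; all 7 stops appear in both, in order. dp[11][11] = 7 confirms this is the maximum.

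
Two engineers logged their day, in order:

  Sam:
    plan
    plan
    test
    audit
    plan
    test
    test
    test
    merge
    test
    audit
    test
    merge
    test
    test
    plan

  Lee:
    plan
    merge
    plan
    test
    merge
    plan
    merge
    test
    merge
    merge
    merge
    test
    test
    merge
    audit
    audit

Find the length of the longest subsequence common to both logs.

Taking plan at Sam[1]=Lee[1]; then plan at Sam[2]=Lee[3]; then test at Sam[3]=Lee[4]; then plan at Sam[5]=Lee[6]; then test at Sam[6]=Lee[8]; then test at Sam[7]=Lee[12]; then test at Sam[8]=Lee[13]; then merge at Sam[9]=Lee[14]; then audit at Sam[11]=Lee[16] gives a common subsequence of length 9. dp[16][16] = 9 confirms this is the maximum.

9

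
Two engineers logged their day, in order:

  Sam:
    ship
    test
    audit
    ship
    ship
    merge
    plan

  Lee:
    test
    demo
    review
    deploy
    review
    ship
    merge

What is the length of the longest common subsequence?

3

Match test at Sam[2]=Lee[1], then ship at Sam[5]=Lee[6], then merge at Sam[6]=Lee[7] — 3 tasks in the same relative order in both. dp[7][7] = 3 confirms this is the maximum.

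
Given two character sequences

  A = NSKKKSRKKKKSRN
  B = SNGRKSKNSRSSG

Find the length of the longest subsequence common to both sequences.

6

Match N at A[1]=B[2], S at A[2]=B[6], K at A[3]=B[7], S at A[6]=B[9], R at A[7]=B[10], S at A[12]=B[12] — 6 characters in the same relative order in both. The LCS DP gives dp[14][13] = 6, so this is optimal.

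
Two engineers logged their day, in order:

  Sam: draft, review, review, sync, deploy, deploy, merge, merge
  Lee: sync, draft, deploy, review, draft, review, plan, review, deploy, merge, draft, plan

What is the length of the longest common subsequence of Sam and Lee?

5

Pick draft [1,5]; then review [2,6]; then review [3,8]; then deploy [6,9]; then merge [7,10]; all 5 tasks appear in both, in order, and the DP table's final entry dp[8][12] is also 5, so no common subsequence is longer.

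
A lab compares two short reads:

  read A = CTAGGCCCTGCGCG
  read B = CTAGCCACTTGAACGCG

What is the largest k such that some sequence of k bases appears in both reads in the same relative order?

Taking C (read A #1, read B #1); then T (read A #2, read B #2); then A (read A #3, read B #3); then G (read A #5, read B #4); then C (read A #6, read B #5); then C (read A #7, read B #6); then C (read A #8, read B #8); then T (read A #9, read B #10); then G (read A #10, read B #11); then C (read A #11, read B #14); then G (read A #12, read B #15); then C (read A #13, read B #16); then G (read A #14, read B #17) gives a common subsequence of length 13, and the DP table's final entry dp[14][17] is also 13, so no common subsequence is longer.

13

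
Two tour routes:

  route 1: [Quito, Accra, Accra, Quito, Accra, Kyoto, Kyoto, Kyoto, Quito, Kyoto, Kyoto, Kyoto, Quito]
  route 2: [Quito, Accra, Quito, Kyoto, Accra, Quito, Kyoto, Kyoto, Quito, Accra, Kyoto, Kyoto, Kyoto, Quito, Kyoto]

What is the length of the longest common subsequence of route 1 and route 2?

Match Quito at route 1[1]=route 2[1] → Accra at route 1[2]=route 2[2] → Accra at route 1[3]=route 2[5] → Quito at route 1[4]=route 2[6] → Kyoto at route 1[7]=route 2[7] → Kyoto at route 1[8]=route 2[8] → Quito at route 1[9]=route 2[9] → Kyoto at route 1[10]=route 2[11] → Kyoto at route 1[11]=route 2[12] → Kyoto at route 1[12]=route 2[13] → Quito at route 1[13]=route 2[14] — 11 stops in the same relative order in both. The LCS DP gives dp[13][15] = 11, so this is optimal.

11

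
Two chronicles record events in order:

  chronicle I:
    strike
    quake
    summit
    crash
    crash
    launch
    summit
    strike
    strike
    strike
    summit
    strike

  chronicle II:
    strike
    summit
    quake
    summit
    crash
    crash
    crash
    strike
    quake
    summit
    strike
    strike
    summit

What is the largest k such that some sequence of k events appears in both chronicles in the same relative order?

One common subsequence of length 9: strike (chronicle I #1, chronicle II #1) → quake (chronicle I #2, chronicle II #3) → summit (chronicle I #3, chronicle II #4) → crash (chronicle I #4, chronicle II #6) → crash (chronicle I #5, chronicle II #7) → summit (chronicle I #7, chronicle II #10) → strike (chronicle I #9, chronicle II #11) → strike (chronicle I #10, chronicle II #12) → summit (chronicle I #11, chronicle II #13). The LCS DP gives dp[12][13] = 9, so this is optimal.

9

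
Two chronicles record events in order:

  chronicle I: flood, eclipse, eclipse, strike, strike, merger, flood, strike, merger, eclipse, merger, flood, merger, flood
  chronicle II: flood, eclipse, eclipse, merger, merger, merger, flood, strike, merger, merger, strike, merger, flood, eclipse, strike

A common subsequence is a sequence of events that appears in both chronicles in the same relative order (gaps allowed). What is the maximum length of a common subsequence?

10

One common subsequence of length 10: flood (chronicle I #1, chronicle II #1); then eclipse (chronicle I #2, chronicle II #2); then eclipse (chronicle I #3, chronicle II #3); then merger (chronicle I #6, chronicle II #6); then flood (chronicle I #7, chronicle II #7); then strike (chronicle I #8, chronicle II #8); then merger (chronicle I #9, chronicle II #9); then merger (chronicle I #11, chronicle II #10); then merger (chronicle I #13, chronicle II #12); then flood (chronicle I #14, chronicle II #13). The LCS DP gives dp[14][15] = 10, so this is optimal.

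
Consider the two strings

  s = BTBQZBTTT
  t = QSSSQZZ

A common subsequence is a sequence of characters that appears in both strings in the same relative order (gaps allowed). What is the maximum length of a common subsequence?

Let dp[i][j] be the LCS length of the first i characters of s and the first j characters of t. dp[i][j] = dp[i-1][j-1]+1 when the i-th and j-th characters match, else max(dp[i-1][j], dp[i][j-1]).
    ·  Q  S  S  S  Q  Z  Z
 ·  0  0  0  0  0  0  0  0
 B  0  0  0  0  0  0  0  0
 T  0  0  0  0  0  0  0  0
 B  0  0  0  0  0  0  0  0
 Q  0  1  1  1  1  1  1  1
 Z  0  1  1  1  1  1  2  2
 B  0  1  1  1  1  1  2  2
 T  0  1  1  1  1  1  2  2
 T  0  1  1  1  1  1  2  2
 T  0  1  1  1  1  1  2  2
dp[9][7] = 2. One LCS (by backtracking along matches): QZ.

2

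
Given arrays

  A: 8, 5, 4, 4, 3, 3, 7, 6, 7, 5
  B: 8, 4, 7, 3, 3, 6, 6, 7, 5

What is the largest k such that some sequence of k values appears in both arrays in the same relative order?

Let dp[i][j] be the LCS length of the first i values of A and the first j values of B. dp[i][j] = dp[i-1][j-1]+1 when the i-th and j-th values match, else max(dp[i-1][j], dp[i][j-1]).
    ·  8  4  7  3  3  6  6  7  5
 ·  0  0  0  0  0  0  0  0  0  0
 8  0  1  1  1  1  1  1  1  1  1
 5  0  1  1  1  1  1  1  1  1  2
 4  0  1  2  2  2  2  2  2  2  2
 4  0  1  2  2  2  2  2  2  2  2
 3  0  1  2  2  3  3  3  3  3  3
 3  0  1  2  2  3  4  4  4  4  4
 7  0  1  2  3  3  4  4  4  5  5
 6  0  1  2  3  3  4  5  5  5  5
 7  0  1  2  3  3  4  5  5  6  6
 5  0  1  2  3  3  4  5  5  6  7
dp[10][9] = 7. One LCS (by backtracking along matches): 8, 4, 3, 3, 6, 7, 5.

7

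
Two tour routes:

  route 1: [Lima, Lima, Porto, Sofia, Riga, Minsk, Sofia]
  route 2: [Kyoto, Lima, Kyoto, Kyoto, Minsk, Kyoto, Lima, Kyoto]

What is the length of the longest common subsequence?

2

Match Lima (route 1 #1, route 2 #2), then Lima (route 1 #2, route 2 #7) — 2 stops in the same relative order in both. dp[7][8] = 2 confirms this is the maximum.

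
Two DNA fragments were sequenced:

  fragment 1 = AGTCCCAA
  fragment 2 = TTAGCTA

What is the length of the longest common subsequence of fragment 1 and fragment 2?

Pick A (fragment 1 #1, fragment 2 #3) → G (fragment 1 #2, fragment 2 #4) → T (fragment 1 #3, fragment 2 #6) → A (fragment 1 #8, fragment 2 #7); all 4 bases appear in both, in order. The LCS DP gives dp[8][7] = 4, so this is optimal.

4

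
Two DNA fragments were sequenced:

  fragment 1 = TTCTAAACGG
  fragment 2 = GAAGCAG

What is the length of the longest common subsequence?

4

Match A [5,2] → A [6,3] → A [7,6] → G [10,7] — 4 bases in the same relative order in both. The LCS DP gives dp[10][7] = 4, so this is optimal.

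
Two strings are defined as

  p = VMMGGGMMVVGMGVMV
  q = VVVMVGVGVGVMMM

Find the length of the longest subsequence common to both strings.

8

Taking V [1,3], M [2,4], G [4,6], G [5,8], G [6,10], M [8,12], M [12,13], M [15,14] gives a common subsequence of length 8. The LCS DP gives dp[16][14] = 8, so this is optimal.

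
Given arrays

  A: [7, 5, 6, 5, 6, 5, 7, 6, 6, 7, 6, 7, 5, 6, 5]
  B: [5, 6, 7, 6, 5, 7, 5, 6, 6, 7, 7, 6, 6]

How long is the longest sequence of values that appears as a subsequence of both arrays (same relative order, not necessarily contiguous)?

10

One common subsequence of length 10: 5 at A[2]=B[1], 6 at A[3]=B[2], 6 at A[5]=B[4], 5 at A[6]=B[5], 7 at A[7]=B[6], 6 at A[8]=B[8], 6 at A[9]=B[9], 7 at A[10]=B[11], 6 at A[11]=B[12], 6 at A[14]=B[13]. The LCS DP gives dp[15][13] = 10, so this is optimal.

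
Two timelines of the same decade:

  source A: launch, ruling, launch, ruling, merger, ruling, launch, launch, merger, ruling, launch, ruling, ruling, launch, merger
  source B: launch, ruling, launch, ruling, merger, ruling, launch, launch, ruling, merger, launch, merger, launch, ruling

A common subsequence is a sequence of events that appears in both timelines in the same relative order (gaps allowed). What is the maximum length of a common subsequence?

Match launch at source A[1]=source B[1], ruling at source A[2]=source B[2], launch at source A[3]=source B[3], ruling at source A[4]=source B[4], merger at source A[5]=source B[5], ruling at source A[6]=source B[6], launch at source A[7]=source B[8], launch at source A[8]=source B[11], merger at source A[9]=source B[12], launch at source A[11]=source B[13], ruling at source A[13]=source B[14] — 11 events in the same relative order in both. Since dp[15][14] = 11, nothing longer is possible.

11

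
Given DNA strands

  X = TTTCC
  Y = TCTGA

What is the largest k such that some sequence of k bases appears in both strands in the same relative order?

Taking T (X #1, Y #1), T (X #2, Y #3) gives a common subsequence of length 2. dp[5][5] = 2 confirms this is the maximum.

2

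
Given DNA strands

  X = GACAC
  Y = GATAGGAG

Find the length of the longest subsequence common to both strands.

Let dp[i][j] be the LCS length of the first i bases of X and the first j bases of Y. dp[i][j] = dp[i-1][j-1]+1 when the i-th and j-th bases match, else max(dp[i-1][j], dp[i][j-1]).
    ·  G  A  T  A  G  G  A  G
 ·  0  0  0  0  0  0  0  0  0
 G  0  1  1  1  1  1  1  1  1
 A  0  1  2  2  2  2  2  2  2
 C  0  1  2  2  2  2  2  2  2
 A  0  1  2  2  3  3  3  3  3
 C  0  1  2  2  3  3  3  3  3
dp[5][8] = 3. One LCS (by backtracking along matches): GAA.

3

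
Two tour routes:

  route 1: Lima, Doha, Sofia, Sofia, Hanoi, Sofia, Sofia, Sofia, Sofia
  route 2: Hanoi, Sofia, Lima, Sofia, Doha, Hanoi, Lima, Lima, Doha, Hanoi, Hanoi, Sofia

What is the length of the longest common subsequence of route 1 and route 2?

4

Taking Lima (route 1 #1, route 2 #8) → Doha (route 1 #2, route 2 #9) → Hanoi (route 1 #5, route 2 #11) → Sofia (route 1 #9, route 2 #12) gives a common subsequence of length 4. dp[9][12] = 4 confirms this is the maximum.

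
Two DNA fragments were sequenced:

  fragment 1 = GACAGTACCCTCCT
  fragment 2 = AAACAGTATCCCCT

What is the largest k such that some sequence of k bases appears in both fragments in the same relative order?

11

Pick A (fragment 1 #2, fragment 2 #3), then C (fragment 1 #3, fragment 2 #4), then A (fragment 1 #4, fragment 2 #5), then G (fragment 1 #5, fragment 2 #6), then T (fragment 1 #6, fragment 2 #7), then A (fragment 1 #7, fragment 2 #8), then C (fragment 1 #9, fragment 2 #10), then C (fragment 1 #10, fragment 2 #11), then C (fragment 1 #12, fragment 2 #12), then C (fragment 1 #13, fragment 2 #13), then T (fragment 1 #14, fragment 2 #14); all 11 bases appear in both, in order. Since dp[14][14] = 11, nothing longer is possible.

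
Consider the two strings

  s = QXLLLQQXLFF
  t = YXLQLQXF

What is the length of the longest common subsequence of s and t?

6

Let dp[i][j] be the LCS length of the first i characters of s and the first j characters of t. dp[i][j] = dp[i-1][j-1]+1 when the i-th and j-th characters match, else max(dp[i-1][j], dp[i][j-1]).
    ·  Y  X  L  Q  L  Q  X  F
 ·  0  0  0  0  0  0  0  0  0
 Q  0  0  0  0  1  1  1  1  1
 X  0  0  1  1  1  1  1  2  2
 L  0  0  1  2  2  2  2  2  2
 L  0  0  1  2  2  3  3  3  3
 L  0  0  1  2  2  3  3  3  3
 Q  0  0  1  2  3  3  4  4  4
 Q  0  0  1  2  3  3  4  4  4
 X  0  0  1  2  3  3  4  5  5
 L  0  0  1  2  3  4  4  5  5
 F  0  0  1  2  3  4  4  5  6
 F  0  0  1  2  3  4  4  5  6
dp[11][8] = 6. One LCS (by backtracking along matches): XLLQXF.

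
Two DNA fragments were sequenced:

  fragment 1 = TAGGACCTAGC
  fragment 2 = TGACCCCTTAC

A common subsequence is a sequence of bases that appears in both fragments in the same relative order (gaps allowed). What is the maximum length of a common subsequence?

One common subsequence of length 8: T (fragment 1 #1, fragment 2 #1), G (fragment 1 #4, fragment 2 #2), A (fragment 1 #5, fragment 2 #3), C (fragment 1 #6, fragment 2 #6), C (fragment 1 #7, fragment 2 #7), T (fragment 1 #8, fragment 2 #9), A (fragment 1 #9, fragment 2 #10), C (fragment 1 #11, fragment 2 #11). The LCS DP gives dp[11][11] = 8, so this is optimal.

8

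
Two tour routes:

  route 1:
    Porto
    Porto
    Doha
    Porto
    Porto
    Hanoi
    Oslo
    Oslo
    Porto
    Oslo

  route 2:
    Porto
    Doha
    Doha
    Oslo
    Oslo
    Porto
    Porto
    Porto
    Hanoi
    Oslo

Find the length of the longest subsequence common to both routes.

Taking Porto [1,1], then Porto [2,6], then Porto [4,7], then Porto [5,8], then Hanoi [6,9], then Oslo [10,10] gives a common subsequence of length 6. dp[10][10] = 6 confirms this is the maximum.

6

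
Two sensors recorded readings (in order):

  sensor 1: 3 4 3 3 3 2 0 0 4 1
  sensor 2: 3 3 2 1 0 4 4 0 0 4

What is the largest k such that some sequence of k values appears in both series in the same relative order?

One common subsequence of length 6: 3 at sensor 1[4]=sensor 2[1], 3 at sensor 1[5]=sensor 2[2], 2 at sensor 1[6]=sensor 2[3], 0 at sensor 1[7]=sensor 2[8], 0 at sensor 1[8]=sensor 2[9], 4 at sensor 1[9]=sensor 2[10]. The LCS DP gives dp[10][10] = 6, so this is optimal.

6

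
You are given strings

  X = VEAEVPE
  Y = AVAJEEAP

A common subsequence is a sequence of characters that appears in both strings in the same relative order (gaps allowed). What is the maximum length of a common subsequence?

4

Let dp[i][j] be the LCS length of the first i characters of X and the first j characters of Y. dp[i][j] = dp[i-1][j-1]+1 when the i-th and j-th characters match, else max(dp[i-1][j], dp[i][j-1]).
    ·  A  V  A  J  E  E  A  P
 ·  0  0  0  0  0  0  0  0  0
 V  0  0  1  1  1  1  1  1  1
 E  0  0  1  1  1  2  2  2  2
 A  0  1  1  2  2  2  2  3  3
 E  0  1  1  2  2  3  3  3  3
 V  0  1  2  2  2  3  3  3  3
 P  0  1  2  2  2  3  3  3  4
 E  0  1  2  2  2  3  4  4  4
dp[7][8] = 4. One LCS (by backtracking along matches): VEAP.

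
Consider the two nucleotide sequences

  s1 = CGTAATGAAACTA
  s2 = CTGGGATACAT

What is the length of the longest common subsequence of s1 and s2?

7

Taking C [1,1] → G [2,5] → A [5,6] → T [6,7] → A [8,8] → A [10,10] → T [12,11] gives a common subsequence of length 7, and the DP table's final entry dp[13][11] is also 7, so no common subsequence is longer.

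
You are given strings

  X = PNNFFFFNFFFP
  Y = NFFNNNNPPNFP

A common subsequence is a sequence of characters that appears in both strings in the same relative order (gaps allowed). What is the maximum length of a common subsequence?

Let dp[i][j] be the LCS length of the first i characters of X and the first j characters of Y. dp[i][j] = dp[i-1][j-1]+1 when the i-th and j-th characters match, else max(dp[i-1][j], dp[i][j-1]).
    ·  N  F  F  N  N  N  N  P  P  N  F  P
 ·  0  0  0  0  0  0  0  0  0  0  0  0  0
 P  0  0  0  0  0  0  0  0  1  1  1  1  1
 N  0  1  1  1  1  1  1  1  1  1  2  2  2
 N  0  1  1  1  2  2  2  2  2  2  2  2  2
 F  0  1  2  2  2  2  2  2  2  2  2  3  3
 F  0  1  2  3  3  3  3  3  3  3  3  3  3
 F  0  1  2  3  3  3  3  3  3  3  3  4  4
 F  0  1  2  3  3  3  3  3  3  3  3  4  4
 N  0  1  2  3  4  4  4  4  4  4  4  4  4
 F  0  1  2  3  4  4  4  4  4  4  4  5  5
 F  0  1  2  3  4  4  4  4  4  4  4  5  5
 F  0  1  2  3  4  4  4  4  4  4  4  5  5
 P  0  1  2  3  4  4  4  4  5  5  5  5  6
dp[12][12] = 6. One LCS (by backtracking along matches): NFFNFP.

6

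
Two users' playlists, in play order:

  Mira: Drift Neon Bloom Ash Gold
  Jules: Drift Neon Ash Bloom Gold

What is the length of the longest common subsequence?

4

Match Drift at Mira[1]=Jules[1]; then Neon at Mira[2]=Jules[2]; then Bloom at Mira[3]=Jules[4]; then Gold at Mira[5]=Jules[5] — 4 songs in the same relative order in both. dp[5][5] = 4 confirms this is the maximum.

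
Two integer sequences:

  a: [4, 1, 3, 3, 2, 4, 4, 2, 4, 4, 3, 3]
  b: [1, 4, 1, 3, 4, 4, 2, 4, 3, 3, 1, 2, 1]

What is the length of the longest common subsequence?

9

Taking 4 at a[1]=b[2]; then 1 at a[2]=b[3]; then 3 at a[4]=b[4]; then 4 at a[6]=b[5]; then 4 at a[7]=b[6]; then 2 at a[8]=b[7]; then 4 at a[10]=b[8]; then 3 at a[11]=b[9]; then 3 at a[12]=b[10] gives a common subsequence of length 9, and the DP table's final entry dp[12][13] is also 9, so no common subsequence is longer.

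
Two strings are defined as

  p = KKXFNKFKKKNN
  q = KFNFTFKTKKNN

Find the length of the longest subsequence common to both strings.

Taking K (p #2, q #1), then F (p #4, q #2), then N (p #5, q #3), then F (p #7, q #6), then K (p #8, q #7), then K (p #9, q #9), then K (p #10, q #10), then N (p #11, q #11), then N (p #12, q #12) gives a common subsequence of length 9. Since dp[12][12] = 9, nothing longer is possible.

9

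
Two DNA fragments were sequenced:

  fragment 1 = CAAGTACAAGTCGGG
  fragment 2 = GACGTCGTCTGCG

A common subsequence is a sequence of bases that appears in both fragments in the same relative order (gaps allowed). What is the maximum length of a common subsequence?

9

Pick C at fragment 1[1]=fragment 2[3]; then G at fragment 1[4]=fragment 2[4]; then T at fragment 1[5]=fragment 2[5]; then C at fragment 1[7]=fragment 2[6]; then G at fragment 1[10]=fragment 2[7]; then T at fragment 1[11]=fragment 2[8]; then C at fragment 1[12]=fragment 2[9]; then G at fragment 1[13]=fragment 2[11]; then G at fragment 1[15]=fragment 2[13]; all 9 bases appear in both, in order. dp[15][13] = 9 confirms this is the maximum.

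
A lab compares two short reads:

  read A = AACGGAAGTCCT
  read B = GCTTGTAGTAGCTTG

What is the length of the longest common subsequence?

7

Taking C at read A[3]=read B[2], then G at read A[4]=read B[5], then G at read A[5]=read B[8], then A at read A[7]=read B[10], then G at read A[8]=read B[11], then T at read A[9]=read B[13], then T at read A[12]=read B[14] gives a common subsequence of length 7, and the DP table's final entry dp[12][15] is also 7, so no common subsequence is longer.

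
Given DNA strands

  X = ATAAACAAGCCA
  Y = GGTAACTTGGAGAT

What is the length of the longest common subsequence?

Match T at X[2]=Y[3], then A at X[4]=Y[4], then A at X[5]=Y[5], then C at X[6]=Y[6], then A at X[8]=Y[11], then G at X[9]=Y[12], then A at X[12]=Y[13] — 7 bases in the same relative order in both. The LCS DP gives dp[12][14] = 7, so this is optimal.

7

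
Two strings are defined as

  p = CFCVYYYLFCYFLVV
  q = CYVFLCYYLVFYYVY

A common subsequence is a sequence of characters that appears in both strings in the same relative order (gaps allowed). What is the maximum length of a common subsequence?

9

Match C at p[1]=q[1]; then F at p[2]=q[4]; then C at p[3]=q[6]; then Y at p[6]=q[7]; then Y at p[7]=q[8]; then L at p[8]=q[9]; then F at p[9]=q[11]; then Y at p[11]=q[13]; then V at p[14]=q[14] — 9 characters in the same relative order in both. The LCS DP gives dp[15][15] = 9, so this is optimal.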